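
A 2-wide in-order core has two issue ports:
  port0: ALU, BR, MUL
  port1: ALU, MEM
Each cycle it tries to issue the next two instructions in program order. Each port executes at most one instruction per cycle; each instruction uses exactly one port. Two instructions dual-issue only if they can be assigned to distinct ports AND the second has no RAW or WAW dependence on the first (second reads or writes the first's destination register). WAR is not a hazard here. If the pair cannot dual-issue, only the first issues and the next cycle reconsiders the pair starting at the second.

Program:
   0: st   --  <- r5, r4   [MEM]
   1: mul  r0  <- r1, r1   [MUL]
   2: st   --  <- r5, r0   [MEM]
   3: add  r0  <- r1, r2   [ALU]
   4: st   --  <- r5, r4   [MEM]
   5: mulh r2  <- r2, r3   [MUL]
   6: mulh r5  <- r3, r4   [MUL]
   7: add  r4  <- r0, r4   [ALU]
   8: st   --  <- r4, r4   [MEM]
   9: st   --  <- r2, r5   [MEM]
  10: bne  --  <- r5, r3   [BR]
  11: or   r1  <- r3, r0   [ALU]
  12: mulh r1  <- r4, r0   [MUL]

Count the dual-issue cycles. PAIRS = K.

PAIRS = 5

#0 head=0: st.MEM;mul.MUL i0+i1 dual
#1 head=2: st.MEM;add.ALU i2+i3 dual
#2 head=4: st.MEM;mulh.MUL i4+i5 dual
#3 head=6: mulh.MUL;add.ALU i6+i7 dual
#4 head=8: st.MEM i8 no-port MEM/MEM
#5 head=9: st.MEM;bne.BR i9+i10 dual
#6 head=11: or.ALU i11 WAW r1
#7 head=12: mulh.MUL i12 tail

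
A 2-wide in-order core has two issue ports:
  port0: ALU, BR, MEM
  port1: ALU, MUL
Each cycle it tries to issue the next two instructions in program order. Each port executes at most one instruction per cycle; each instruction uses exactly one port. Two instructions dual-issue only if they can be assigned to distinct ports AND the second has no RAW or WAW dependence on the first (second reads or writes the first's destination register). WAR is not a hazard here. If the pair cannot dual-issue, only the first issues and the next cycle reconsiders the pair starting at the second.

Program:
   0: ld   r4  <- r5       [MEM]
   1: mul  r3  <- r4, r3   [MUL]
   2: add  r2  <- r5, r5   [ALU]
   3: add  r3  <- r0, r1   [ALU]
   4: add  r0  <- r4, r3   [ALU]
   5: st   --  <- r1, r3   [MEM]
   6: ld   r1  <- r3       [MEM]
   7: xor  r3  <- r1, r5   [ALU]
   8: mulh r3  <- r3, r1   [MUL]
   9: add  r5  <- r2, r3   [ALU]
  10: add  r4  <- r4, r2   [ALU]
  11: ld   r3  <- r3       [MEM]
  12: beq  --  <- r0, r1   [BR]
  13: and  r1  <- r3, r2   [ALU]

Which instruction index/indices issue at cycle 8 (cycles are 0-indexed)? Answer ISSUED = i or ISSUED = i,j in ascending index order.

0. ld.MEM @i0  | RAW r4
1. mul.MUL;add.ALU @i1,i2  | dual
2. add.ALU @i3  | RAW r3
3. add.ALU;st.MEM @i4,i5  | dual
4. ld.MEM @i6  | RAW r1
5. xor.ALU @i7  | RAW+WAW r3
6. mulh.MUL @i8  | RAW r3
7. add.ALU;add.ALU @i9,i10  | dual
8. ld.MEM @i11  | no-port MEM/BR
9. beq.BR;and.ALU @i12,i13  | dual

ISSUED = 11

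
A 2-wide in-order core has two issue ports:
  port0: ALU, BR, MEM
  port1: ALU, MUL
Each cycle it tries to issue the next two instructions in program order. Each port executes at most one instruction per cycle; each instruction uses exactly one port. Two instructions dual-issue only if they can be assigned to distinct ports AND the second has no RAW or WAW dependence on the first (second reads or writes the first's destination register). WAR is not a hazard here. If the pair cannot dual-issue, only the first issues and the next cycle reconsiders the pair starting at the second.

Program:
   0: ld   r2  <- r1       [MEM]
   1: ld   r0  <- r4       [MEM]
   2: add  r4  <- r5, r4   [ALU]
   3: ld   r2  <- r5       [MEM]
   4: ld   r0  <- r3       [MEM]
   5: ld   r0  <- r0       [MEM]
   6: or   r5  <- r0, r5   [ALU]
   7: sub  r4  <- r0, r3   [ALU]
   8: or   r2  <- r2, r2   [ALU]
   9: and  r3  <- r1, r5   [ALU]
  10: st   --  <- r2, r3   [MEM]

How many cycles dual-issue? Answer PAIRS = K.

t=0 i0:ld.MEM ; no-port MEM/MEM
t=1 i1&i2:ld.MEM/add.ALU ; 2-wide
t=2 i3:ld.MEM ; no-port MEM/MEM
t=3 i4:ld.MEM ; no-port MEM/MEM
t=4 i5:ld.MEM ; RAW r0
t=5 i6&i7:or.ALU/sub.ALU ; 2-wide
t=6 i8&i9:or.ALU/and.ALU ; 2-wide
t=7 i10:st.MEM ; tail

PAIRS = 3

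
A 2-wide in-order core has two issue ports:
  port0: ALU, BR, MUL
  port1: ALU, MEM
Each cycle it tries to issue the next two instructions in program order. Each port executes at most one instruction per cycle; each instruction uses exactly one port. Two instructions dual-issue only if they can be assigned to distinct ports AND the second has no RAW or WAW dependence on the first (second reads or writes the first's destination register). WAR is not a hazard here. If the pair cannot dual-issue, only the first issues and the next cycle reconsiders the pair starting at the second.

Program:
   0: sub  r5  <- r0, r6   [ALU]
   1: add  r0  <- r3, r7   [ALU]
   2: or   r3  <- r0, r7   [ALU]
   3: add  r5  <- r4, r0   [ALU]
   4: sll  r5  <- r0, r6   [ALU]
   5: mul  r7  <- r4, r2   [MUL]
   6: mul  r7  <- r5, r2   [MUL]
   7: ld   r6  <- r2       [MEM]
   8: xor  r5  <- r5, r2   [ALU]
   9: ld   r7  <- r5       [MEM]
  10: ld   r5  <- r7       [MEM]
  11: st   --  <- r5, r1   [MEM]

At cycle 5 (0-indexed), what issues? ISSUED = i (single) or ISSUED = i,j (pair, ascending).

0. sub.ALU+add.ALU @i0&i1  | pair
1. or.ALU+add.ALU @i2&i3  | pair
2. sll.ALU+mul.MUL @i4&i5  | pair
3. mul.MUL+ld.MEM @i6&i7  | pair
4. xor.ALU @i8  | RAW r5
5. ld.MEM @i9  | no-port MEM/MEM
6. ld.MEM @i10  | no-port MEM/MEM
7. st.MEM @i11  | tail

ISSUED = 9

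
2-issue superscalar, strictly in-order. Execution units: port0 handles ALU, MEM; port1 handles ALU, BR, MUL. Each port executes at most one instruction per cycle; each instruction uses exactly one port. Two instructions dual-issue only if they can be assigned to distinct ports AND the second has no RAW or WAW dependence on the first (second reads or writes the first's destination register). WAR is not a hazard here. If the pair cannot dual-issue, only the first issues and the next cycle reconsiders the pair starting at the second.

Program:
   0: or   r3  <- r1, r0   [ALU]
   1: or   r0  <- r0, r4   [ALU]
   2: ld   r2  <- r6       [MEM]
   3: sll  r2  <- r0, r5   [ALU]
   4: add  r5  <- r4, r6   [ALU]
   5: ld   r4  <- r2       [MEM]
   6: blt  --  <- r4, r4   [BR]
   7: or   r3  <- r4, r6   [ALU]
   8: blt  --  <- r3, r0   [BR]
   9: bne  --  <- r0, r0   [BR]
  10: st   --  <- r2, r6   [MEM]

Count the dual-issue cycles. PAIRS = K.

PAIRS = 4

0. or/or @i0/i1  | 2-wide
1. ld @i2  | WAW r2
2. sll/add @i3/i4  | 2-wide
3. ld @i5  | RAW r4
4. blt/or @i6/i7  | 2-wide
5. blt @i8  | no-port BR/BR
6. bne/st @i9/i10  | 2-wide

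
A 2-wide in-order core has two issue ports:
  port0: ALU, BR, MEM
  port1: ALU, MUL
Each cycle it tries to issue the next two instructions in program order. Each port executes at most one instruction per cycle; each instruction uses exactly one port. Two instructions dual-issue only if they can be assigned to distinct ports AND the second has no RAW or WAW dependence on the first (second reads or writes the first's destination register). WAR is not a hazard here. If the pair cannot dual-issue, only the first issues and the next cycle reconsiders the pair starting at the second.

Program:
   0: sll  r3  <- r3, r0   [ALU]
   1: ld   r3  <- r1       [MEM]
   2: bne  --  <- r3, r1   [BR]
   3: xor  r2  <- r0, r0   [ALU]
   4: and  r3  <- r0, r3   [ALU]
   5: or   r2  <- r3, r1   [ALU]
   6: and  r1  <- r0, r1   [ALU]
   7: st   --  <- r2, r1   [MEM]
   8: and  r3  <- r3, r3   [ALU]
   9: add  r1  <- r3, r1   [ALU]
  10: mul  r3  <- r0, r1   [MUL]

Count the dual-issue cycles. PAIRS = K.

  cy0 -> i0 (sll) WAW r3
  cy1 -> i1 (ld) no-port MEM/BR
  cy2 -> i2,i3 (bne/xor) pair
  cy3 -> i4 (and) RAW r3
  cy4 -> i5,i6 (or/and) pair
  cy5 -> i7,i8 (st/and) pair
  cy6 -> i9 (add) RAW r1
  cy7 -> i10 (mul) tail

PAIRS = 3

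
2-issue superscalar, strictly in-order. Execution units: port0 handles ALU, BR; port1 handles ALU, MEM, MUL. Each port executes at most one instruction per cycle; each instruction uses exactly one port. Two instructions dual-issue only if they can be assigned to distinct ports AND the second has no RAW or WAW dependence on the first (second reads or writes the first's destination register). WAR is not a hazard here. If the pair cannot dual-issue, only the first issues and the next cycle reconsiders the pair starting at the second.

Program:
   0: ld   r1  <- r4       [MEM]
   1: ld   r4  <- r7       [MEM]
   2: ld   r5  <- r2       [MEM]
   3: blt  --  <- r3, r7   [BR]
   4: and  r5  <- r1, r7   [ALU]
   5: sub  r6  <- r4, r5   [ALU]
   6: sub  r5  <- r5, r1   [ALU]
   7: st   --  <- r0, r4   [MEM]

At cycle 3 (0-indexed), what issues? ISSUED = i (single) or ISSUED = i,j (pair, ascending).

ISSUED = 4

[0] i0  ld  -- no-port MEM/MEM
[1] i1  ld  -- no-port MEM/MEM
[2] i2,i3  ld blt  -- 2-wide
[3] i4  and  -- RAW r5
[4] i5,i6  sub sub  -- 2-wide
[5] i7  st  -- tail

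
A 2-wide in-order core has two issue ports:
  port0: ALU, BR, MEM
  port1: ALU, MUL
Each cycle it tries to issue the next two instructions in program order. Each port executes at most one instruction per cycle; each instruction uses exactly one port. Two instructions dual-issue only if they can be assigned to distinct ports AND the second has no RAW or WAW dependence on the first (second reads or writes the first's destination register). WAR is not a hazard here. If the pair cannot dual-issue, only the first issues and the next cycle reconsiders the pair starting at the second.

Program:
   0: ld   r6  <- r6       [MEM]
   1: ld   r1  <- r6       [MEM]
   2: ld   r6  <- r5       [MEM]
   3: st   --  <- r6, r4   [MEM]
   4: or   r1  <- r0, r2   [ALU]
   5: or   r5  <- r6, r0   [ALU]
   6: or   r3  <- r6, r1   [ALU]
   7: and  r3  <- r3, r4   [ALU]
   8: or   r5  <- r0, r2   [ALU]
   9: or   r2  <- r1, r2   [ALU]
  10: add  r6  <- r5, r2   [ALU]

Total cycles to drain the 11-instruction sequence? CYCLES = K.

  cy0 -> i0 (ld.MEM) no-port MEM/MEM
  cy1 -> i1 (ld.MEM) no-port MEM/MEM
  cy2 -> i2 (ld.MEM) no-port MEM/MEM
  cy3 -> i3+i4 (st.MEM+or.ALU) 2-wide
  cy4 -> i5+i6 (or.ALU+or.ALU) 2-wide
  cy5 -> i7+i8 (and.ALU+or.ALU) 2-wide
  cy6 -> i9 (or.ALU) RAW r2
  cy7 -> i10 (add.ALU) tail

CYCLES = 8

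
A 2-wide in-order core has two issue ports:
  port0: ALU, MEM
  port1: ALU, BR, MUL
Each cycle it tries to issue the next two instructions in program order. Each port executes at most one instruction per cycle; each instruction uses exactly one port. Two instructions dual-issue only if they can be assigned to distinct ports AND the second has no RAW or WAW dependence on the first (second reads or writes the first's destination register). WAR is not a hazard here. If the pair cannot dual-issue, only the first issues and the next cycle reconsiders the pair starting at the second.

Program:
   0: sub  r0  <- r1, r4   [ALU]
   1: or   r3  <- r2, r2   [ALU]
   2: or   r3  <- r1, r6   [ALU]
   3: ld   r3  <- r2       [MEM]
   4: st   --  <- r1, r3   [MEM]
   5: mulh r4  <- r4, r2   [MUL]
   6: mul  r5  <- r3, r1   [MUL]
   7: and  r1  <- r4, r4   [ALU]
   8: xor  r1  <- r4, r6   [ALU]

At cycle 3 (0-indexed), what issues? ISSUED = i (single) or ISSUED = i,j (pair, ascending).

ISSUED = 4,5

[0] i0&i1  sub+or  -- pair
[1] i2  or  -- WAW r3
[2] i3  ld  -- no-port MEM/MEM
[3] i4&i5  st+mulh  -- pair
[4] i6&i7  mul+and  -- pair
[5] i8  xor  -- tail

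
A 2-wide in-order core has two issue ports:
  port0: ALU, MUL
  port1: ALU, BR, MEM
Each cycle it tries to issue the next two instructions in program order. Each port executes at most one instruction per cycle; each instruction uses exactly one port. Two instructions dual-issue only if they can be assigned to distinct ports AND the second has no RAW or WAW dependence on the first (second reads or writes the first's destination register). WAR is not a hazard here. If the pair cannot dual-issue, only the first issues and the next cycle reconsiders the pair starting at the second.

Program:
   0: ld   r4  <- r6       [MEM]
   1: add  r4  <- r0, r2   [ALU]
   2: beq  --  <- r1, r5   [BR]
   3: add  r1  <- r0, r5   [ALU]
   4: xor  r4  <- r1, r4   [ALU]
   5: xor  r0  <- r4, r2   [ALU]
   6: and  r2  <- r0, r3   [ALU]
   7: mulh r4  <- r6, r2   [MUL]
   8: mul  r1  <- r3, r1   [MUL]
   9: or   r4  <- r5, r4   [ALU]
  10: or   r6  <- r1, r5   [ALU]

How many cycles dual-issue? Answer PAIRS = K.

PAIRS = 2

0. ld @i0  | WAW r4
1. add/beq @i1/i2  | dual
2. add @i3  | RAW r1
3. xor @i4  | RAW r4
4. xor @i5  | RAW r0
5. and @i6  | RAW r2
6. mulh @i7  | no-port MUL/MUL
7. mul/or @i8/i9  | dual
8. or @i10  | tail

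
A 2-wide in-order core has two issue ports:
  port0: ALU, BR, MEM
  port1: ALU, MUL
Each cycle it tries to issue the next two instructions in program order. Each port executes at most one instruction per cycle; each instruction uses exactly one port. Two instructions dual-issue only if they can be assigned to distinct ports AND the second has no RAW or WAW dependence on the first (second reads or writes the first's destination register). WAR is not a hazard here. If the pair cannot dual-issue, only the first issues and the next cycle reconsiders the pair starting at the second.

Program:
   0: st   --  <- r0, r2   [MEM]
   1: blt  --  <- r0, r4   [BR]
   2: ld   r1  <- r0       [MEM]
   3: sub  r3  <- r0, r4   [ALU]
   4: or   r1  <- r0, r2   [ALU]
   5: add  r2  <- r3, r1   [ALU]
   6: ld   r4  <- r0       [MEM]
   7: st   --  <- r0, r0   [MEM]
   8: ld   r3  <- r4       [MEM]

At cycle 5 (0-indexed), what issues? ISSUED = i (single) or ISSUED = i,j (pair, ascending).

c0: i0 st  no-port MEM/BR
c1: i1 blt  no-port BR/MEM
c2: i2/i3 ld+sub  pair
c3: i4 or  RAW r1
c4: i5/i6 add+ld  pair
c5: i7 st  no-port MEM/MEM
c6: i8 ld  tail

ISSUED = 7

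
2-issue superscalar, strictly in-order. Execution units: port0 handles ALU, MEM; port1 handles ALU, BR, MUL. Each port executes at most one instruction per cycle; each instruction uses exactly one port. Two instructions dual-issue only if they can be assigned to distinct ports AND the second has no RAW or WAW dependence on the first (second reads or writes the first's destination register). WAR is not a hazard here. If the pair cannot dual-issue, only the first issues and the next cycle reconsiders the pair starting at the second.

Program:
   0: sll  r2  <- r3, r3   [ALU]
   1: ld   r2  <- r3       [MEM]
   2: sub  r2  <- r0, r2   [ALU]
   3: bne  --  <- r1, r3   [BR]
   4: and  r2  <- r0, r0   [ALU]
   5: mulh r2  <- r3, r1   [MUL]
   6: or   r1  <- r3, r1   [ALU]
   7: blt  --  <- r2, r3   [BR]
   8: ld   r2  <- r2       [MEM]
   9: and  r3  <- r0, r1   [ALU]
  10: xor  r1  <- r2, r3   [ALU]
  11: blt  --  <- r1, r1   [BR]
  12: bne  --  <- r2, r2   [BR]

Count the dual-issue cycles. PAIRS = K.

PAIRS = 3

#0 head=0: sll.ALU i0 WAW r2
#1 head=1: ld.MEM i1 RAW+WAW r2
#2 head=2: sub.ALU+bne.BR i2,i3 2-wide
#3 head=4: and.ALU i4 WAW r2
#4 head=5: mulh.MUL+or.ALU i5,i6 2-wide
#5 head=7: blt.BR+ld.MEM i7,i8 2-wide
#6 head=9: and.ALU i9 RAW r3
#7 head=10: xor.ALU i10 RAW r1
#8 head=11: blt.BR i11 no-port BR/BR
#9 head=12: bne.BR i12 tail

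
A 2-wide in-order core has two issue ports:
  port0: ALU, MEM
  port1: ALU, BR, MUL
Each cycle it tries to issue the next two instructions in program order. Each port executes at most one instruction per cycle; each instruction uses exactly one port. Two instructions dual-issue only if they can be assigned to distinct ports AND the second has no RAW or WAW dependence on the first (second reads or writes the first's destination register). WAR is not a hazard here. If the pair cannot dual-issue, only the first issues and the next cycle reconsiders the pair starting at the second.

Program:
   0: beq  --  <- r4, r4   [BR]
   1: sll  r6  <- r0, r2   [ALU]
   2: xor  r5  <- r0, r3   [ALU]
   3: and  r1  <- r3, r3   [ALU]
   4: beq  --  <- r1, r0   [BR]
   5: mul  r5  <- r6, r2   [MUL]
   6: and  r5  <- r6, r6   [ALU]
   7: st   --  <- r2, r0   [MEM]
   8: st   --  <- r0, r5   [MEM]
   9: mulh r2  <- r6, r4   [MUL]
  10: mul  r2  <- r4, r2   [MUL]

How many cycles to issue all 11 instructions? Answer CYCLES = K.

CYCLES = 7

0. beq+sll @i0,i1  | 2-wide
1. xor+and @i2,i3  | 2-wide
2. beq @i4  | no-port BR/MUL
3. mul @i5  | WAW r5
4. and+st @i6,i7  | 2-wide
5. st+mulh @i8,i9  | 2-wide
6. mul @i10  | tail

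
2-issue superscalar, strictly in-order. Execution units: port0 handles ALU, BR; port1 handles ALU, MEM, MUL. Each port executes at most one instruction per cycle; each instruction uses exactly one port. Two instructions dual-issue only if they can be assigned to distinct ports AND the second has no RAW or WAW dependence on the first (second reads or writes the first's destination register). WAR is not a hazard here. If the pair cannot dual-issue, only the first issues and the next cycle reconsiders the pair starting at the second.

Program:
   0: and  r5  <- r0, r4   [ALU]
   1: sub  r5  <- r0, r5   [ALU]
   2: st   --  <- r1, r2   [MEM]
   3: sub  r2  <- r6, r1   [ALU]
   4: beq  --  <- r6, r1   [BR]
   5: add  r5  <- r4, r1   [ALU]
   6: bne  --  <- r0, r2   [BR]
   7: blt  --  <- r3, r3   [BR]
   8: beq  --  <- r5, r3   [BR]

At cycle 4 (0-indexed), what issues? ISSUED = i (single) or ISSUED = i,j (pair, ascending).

c0: i0 and  RAW+WAW r5
c1: i1,i2 sub+st  2-wide
c2: i3,i4 sub+beq  2-wide
c3: i5,i6 add+bne  2-wide
c4: i7 blt  no-port BR/BR
c5: i8 beq  tail

ISSUED = 7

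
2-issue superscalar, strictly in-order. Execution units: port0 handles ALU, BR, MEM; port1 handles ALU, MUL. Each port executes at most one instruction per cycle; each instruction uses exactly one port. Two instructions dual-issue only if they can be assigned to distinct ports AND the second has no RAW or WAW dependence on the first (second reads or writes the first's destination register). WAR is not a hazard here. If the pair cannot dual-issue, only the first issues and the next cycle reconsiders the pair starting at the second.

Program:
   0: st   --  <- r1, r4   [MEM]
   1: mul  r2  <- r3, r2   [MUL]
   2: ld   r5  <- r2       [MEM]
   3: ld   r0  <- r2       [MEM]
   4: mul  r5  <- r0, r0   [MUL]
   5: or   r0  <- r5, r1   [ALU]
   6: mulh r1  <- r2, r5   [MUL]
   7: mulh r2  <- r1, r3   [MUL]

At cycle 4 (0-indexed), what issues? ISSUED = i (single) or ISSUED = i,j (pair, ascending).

ISSUED = 5,6

0. st.MEM;mul.MUL @i0,i1  | 2-wide
1. ld.MEM @i2  | no-port MEM/MEM
2. ld.MEM @i3  | RAW r0
3. mul.MUL @i4  | RAW r5
4. or.ALU;mulh.MUL @i5,i6  | 2-wide
5. mulh.MUL @i7  | tail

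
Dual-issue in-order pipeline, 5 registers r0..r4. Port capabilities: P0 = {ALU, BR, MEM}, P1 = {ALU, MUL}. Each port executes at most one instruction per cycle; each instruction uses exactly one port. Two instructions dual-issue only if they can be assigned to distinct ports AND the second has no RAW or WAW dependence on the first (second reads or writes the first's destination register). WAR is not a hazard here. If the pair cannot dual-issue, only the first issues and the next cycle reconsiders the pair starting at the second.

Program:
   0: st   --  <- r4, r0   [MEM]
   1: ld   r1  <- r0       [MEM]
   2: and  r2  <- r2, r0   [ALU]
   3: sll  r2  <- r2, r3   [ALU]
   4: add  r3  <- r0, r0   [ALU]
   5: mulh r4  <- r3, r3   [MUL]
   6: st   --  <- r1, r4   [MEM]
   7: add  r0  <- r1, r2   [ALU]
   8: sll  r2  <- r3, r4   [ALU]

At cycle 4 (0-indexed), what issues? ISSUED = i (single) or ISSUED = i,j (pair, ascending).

ISSUED = 6,7

0. st.MEM @i0  | no-port MEM/MEM
1. ld.MEM+and.ALU @i1,i2  | 2-wide
2. sll.ALU+add.ALU @i3,i4  | 2-wide
3. mulh.MUL @i5  | RAW r4
4. st.MEM+add.ALU @i6,i7  | 2-wide
5. sll.ALU @i8  | tail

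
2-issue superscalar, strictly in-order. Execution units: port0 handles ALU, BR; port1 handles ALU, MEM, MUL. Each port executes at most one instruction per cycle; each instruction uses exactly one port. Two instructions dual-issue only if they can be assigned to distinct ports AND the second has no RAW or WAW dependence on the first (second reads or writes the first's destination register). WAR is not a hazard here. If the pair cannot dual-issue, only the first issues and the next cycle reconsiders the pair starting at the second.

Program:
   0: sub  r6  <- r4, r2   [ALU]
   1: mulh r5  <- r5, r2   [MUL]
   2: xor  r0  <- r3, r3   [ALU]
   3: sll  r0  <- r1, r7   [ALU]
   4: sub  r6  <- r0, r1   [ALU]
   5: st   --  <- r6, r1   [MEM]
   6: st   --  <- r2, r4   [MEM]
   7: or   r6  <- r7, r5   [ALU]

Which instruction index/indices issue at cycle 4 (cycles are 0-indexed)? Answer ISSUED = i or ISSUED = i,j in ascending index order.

c0: i0/i1 sub mulh  2-wide
c1: i2 xor  WAW r0
c2: i3 sll  RAW r0
c3: i4 sub  RAW r6
c4: i5 st  no-port MEM/MEM
c5: i6/i7 st or  2-wide

ISSUED = 5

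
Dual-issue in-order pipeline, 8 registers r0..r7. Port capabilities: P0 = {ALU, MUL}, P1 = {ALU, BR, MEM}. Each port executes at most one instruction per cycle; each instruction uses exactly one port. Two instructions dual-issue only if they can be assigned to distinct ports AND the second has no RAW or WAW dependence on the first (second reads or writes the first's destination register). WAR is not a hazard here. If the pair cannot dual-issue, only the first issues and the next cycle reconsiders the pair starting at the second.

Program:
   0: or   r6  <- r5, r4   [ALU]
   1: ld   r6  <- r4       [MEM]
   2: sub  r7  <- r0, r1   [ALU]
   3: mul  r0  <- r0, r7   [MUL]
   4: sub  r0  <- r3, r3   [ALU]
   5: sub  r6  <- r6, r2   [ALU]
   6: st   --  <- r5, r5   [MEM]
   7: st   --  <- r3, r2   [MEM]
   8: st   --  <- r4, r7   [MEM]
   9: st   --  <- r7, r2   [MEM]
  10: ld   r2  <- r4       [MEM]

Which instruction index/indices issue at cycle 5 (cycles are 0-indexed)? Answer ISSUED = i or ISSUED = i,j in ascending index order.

[0] i0  or  -- WAW r6
[1] i1/i2  ld+sub  -- 2-wide
[2] i3  mul  -- WAW r0
[3] i4/i5  sub+sub  -- 2-wide
[4] i6  st  -- no-port MEM/MEM
[5] i7  st  -- no-port MEM/MEM
[6] i8  st  -- no-port MEM/MEM
[7] i9  st  -- no-port MEM/MEM
[8] i10  ld  -- tail

ISSUED = 7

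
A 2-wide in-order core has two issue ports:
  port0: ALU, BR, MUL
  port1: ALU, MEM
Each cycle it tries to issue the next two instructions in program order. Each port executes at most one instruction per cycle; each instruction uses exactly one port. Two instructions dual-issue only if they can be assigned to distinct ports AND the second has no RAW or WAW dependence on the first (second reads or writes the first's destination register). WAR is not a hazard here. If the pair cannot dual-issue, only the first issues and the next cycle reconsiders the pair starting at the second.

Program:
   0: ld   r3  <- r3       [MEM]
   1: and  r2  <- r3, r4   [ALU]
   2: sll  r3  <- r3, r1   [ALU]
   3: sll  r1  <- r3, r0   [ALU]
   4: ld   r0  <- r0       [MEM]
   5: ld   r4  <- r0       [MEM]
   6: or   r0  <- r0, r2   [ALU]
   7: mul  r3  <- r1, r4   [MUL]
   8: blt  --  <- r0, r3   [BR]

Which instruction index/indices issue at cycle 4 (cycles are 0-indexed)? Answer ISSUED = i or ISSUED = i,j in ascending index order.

ISSUED = 7

0. ld @i0  | RAW r3
1. and/sll @i1,i2  | 2-wide
2. sll/ld @i3,i4  | 2-wide
3. ld/or @i5,i6  | 2-wide
4. mul @i7  | no-port MUL/BR
5. blt @i8  | tail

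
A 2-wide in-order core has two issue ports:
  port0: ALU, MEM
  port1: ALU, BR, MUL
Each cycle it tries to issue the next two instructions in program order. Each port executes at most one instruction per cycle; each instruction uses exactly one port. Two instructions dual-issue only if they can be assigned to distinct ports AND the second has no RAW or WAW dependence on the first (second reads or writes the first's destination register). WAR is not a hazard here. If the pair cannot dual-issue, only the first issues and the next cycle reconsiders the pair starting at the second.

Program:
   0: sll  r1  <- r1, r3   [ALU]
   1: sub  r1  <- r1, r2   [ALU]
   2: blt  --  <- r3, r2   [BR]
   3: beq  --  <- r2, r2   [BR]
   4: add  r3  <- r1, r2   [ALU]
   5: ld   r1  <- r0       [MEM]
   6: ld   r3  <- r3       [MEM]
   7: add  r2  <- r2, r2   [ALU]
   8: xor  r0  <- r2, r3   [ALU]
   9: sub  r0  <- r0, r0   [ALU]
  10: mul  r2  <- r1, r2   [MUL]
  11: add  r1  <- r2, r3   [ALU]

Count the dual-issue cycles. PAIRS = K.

  cy0 -> i0 (sll.ALU) RAW+WAW r1
  cy1 -> i1,i2 (sub.ALU;blt.BR) pair
  cy2 -> i3,i4 (beq.BR;add.ALU) pair
  cy3 -> i5 (ld.MEM) no-port MEM/MEM
  cy4 -> i6,i7 (ld.MEM;add.ALU) pair
  cy5 -> i8 (xor.ALU) RAW+WAW r0
  cy6 -> i9,i10 (sub.ALU;mul.MUL) pair
  cy7 -> i11 (add.ALU) tail

PAIRS = 4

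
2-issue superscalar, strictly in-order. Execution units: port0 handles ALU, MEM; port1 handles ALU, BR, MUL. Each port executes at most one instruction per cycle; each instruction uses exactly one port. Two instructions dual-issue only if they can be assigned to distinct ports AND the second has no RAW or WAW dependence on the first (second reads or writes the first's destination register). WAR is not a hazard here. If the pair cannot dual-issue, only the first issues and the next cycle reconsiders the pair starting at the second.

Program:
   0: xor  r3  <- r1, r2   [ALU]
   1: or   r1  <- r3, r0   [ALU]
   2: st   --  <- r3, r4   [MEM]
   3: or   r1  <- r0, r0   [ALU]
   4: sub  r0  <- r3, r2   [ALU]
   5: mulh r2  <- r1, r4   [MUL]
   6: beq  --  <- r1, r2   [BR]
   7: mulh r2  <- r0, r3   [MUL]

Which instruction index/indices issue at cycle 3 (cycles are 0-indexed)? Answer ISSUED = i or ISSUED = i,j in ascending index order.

ISSUED = 5

t=0 i0:xor ; RAW r3
t=1 i1/i2:or;st ; dual
t=2 i3/i4:or;sub ; dual
t=3 i5:mulh ; no-port MUL/BR
t=4 i6:beq ; no-port BR/MUL
t=5 i7:mulh ; tail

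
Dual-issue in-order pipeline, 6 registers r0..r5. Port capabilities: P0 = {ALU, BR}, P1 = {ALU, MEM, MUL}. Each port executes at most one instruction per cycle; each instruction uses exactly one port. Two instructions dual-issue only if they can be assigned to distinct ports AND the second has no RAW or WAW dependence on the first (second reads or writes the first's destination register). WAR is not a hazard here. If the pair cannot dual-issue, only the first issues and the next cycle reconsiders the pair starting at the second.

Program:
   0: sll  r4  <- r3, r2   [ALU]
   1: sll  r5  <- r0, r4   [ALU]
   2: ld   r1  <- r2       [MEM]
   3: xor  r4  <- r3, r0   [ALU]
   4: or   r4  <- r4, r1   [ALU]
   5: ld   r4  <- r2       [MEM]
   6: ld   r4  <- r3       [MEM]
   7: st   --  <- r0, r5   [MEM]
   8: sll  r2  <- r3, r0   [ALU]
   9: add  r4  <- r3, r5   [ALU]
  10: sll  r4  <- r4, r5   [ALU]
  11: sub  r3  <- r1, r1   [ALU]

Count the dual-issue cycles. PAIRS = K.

PAIRS = 3

#0 head=0: sll.ALU i0 RAW r4
#1 head=1: sll.ALU ld.MEM i1&i2 2-wide
#2 head=3: xor.ALU i3 RAW+WAW r4
#3 head=4: or.ALU i4 WAW r4
#4 head=5: ld.MEM i5 no-port MEM/MEM
#5 head=6: ld.MEM i6 no-port MEM/MEM
#6 head=7: st.MEM sll.ALU i7&i8 2-wide
#7 head=9: add.ALU i9 RAW+WAW r4
#8 head=10: sll.ALU sub.ALU i10&i11 2-wide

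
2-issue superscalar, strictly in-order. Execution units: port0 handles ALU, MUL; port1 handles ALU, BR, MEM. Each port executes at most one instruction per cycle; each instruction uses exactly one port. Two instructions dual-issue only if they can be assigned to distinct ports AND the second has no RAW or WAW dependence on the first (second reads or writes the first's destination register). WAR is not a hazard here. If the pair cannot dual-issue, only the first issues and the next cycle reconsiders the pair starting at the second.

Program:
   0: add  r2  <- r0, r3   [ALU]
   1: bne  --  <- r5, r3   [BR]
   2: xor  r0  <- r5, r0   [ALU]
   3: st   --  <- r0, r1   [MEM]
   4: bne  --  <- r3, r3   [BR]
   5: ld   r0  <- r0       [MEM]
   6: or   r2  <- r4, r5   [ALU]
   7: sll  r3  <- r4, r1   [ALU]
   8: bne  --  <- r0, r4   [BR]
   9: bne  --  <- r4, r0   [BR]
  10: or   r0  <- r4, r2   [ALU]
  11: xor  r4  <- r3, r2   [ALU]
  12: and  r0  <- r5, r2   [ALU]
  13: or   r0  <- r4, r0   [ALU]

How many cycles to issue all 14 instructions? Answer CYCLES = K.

CYCLES = 9

t=0 i0/i1:add.ALU;bne.BR ; dual
t=1 i2:xor.ALU ; RAW r0
t=2 i3:st.MEM ; no-port MEM/BR
t=3 i4:bne.BR ; no-port BR/MEM
t=4 i5/i6:ld.MEM;or.ALU ; dual
t=5 i7/i8:sll.ALU;bne.BR ; dual
t=6 i9/i10:bne.BR;or.ALU ; dual
t=7 i11/i12:xor.ALU;and.ALU ; dual
t=8 i13:or.ALU ; tail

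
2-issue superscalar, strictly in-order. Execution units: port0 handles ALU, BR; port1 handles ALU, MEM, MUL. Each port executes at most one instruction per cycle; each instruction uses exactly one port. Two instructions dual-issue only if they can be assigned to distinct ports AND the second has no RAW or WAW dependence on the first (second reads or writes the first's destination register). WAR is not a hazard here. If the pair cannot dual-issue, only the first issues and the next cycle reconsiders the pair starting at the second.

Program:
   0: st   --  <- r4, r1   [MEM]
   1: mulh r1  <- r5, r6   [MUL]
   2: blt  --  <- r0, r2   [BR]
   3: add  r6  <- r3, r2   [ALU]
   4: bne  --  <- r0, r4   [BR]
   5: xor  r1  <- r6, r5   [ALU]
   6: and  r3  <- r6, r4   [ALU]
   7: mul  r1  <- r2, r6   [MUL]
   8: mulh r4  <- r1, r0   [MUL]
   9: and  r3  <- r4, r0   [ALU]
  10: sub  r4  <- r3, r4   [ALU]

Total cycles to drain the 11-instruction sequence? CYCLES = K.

#0 head=0: st i0 no-port MEM/MUL
#1 head=1: mulh;blt i1+i2 pair
#2 head=3: add;bne i3+i4 pair
#3 head=5: xor;and i5+i6 pair
#4 head=7: mul i7 no-port MUL/MUL
#5 head=8: mulh i8 RAW r4
#6 head=9: and i9 RAW r3
#7 head=10: sub i10 tail

CYCLES = 8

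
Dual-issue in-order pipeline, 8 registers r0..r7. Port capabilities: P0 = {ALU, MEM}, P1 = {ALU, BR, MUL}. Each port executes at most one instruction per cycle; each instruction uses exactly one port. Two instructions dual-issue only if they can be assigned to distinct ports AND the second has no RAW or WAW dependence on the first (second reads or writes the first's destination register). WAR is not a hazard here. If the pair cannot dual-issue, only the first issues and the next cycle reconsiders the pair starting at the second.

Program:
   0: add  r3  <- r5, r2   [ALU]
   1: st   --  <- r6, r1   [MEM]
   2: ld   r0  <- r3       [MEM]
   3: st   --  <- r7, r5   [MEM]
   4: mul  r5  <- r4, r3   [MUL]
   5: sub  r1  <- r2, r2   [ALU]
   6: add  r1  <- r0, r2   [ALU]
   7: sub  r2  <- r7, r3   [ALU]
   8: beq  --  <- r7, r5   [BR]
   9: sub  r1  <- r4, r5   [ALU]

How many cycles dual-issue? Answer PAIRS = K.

#0 head=0: add.ALU/st.MEM i0,i1 dual
#1 head=2: ld.MEM i2 no-port MEM/MEM
#2 head=3: st.MEM/mul.MUL i3,i4 dual
#3 head=5: sub.ALU i5 WAW r1
#4 head=6: add.ALU/sub.ALU i6,i7 dual
#5 head=8: beq.BR/sub.ALU i8,i9 dual

PAIRS = 4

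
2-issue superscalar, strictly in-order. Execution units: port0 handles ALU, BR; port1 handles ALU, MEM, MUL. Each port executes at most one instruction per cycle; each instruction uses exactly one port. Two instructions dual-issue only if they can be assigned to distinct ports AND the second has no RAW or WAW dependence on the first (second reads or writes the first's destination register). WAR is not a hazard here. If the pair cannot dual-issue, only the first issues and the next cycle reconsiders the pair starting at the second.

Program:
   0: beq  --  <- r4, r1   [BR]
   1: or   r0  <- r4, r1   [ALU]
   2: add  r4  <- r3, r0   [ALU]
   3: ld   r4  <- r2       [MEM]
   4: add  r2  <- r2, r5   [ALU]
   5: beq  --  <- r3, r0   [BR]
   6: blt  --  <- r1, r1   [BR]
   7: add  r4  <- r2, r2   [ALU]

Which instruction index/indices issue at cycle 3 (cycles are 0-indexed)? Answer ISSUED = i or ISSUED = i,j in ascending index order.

ISSUED = 5

[0] i0,i1  beq/or  -- pair
[1] i2  add  -- WAW r4
[2] i3,i4  ld/add  -- pair
[3] i5  beq  -- no-port BR/BR
[4] i6,i7  blt/add  -- pair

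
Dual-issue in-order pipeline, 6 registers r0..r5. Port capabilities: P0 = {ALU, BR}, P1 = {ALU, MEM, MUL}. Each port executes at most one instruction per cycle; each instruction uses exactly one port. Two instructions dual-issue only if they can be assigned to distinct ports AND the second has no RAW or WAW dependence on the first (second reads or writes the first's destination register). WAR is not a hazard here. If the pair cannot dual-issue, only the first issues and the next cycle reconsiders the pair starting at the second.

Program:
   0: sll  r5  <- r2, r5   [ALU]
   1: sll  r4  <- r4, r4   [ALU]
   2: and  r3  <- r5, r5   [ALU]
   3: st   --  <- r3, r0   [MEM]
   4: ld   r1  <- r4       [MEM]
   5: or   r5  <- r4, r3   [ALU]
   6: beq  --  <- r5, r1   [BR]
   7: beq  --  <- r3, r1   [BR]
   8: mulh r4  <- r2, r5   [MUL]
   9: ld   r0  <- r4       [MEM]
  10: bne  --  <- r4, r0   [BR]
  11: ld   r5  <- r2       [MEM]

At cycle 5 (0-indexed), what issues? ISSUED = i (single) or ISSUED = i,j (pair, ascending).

#0 head=0: sll.ALU;sll.ALU i0+i1 dual
#1 head=2: and.ALU i2 RAW r3
#2 head=3: st.MEM i3 no-port MEM/MEM
#3 head=4: ld.MEM;or.ALU i4+i5 dual
#4 head=6: beq.BR i6 no-port BR/BR
#5 head=7: beq.BR;mulh.MUL i7+i8 dual
#6 head=9: ld.MEM i9 RAW r0
#7 head=10: bne.BR;ld.MEM i10+i11 dual

ISSUED = 7,8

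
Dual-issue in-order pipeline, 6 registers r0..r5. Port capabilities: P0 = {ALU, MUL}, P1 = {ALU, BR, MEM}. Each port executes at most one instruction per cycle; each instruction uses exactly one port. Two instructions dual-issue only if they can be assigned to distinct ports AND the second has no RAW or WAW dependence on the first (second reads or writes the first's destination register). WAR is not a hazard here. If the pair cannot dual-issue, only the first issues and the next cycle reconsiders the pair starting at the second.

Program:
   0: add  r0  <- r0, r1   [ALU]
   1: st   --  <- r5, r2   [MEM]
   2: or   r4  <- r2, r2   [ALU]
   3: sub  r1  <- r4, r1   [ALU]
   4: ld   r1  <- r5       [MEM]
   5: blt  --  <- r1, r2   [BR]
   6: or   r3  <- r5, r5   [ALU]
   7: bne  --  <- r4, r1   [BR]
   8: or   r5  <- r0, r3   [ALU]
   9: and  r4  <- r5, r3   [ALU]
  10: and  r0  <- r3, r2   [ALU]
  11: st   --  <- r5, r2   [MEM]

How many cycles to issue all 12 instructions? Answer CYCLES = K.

0. add st @i0,i1  | 2-wide
1. or @i2  | RAW r4
2. sub @i3  | WAW r1
3. ld @i4  | no-port MEM/BR
4. blt or @i5,i6  | 2-wide
5. bne or @i7,i8  | 2-wide
6. and and @i9,i10  | 2-wide
7. st @i11  | tail

CYCLES = 8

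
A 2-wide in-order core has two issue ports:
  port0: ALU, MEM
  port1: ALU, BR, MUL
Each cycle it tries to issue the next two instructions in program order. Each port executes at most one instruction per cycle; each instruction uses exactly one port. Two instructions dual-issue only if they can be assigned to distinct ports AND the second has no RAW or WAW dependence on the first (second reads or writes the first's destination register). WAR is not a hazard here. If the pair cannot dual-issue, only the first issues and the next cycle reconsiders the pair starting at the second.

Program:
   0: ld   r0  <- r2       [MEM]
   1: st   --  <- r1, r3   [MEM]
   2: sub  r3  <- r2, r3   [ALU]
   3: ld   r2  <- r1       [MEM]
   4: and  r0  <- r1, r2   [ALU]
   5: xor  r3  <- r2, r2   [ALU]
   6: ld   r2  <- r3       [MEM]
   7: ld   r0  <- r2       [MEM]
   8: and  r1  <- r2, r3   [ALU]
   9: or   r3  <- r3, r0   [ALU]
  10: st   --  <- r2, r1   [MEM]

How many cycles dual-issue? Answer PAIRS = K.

#0 head=0: ld i0 no-port MEM/MEM
#1 head=1: st/sub i1+i2 pair
#2 head=3: ld i3 RAW r2
#3 head=4: and/xor i4+i5 pair
#4 head=6: ld i6 no-port MEM/MEM
#5 head=7: ld/and i7+i8 pair
#6 head=9: or/st i9+i10 pair

PAIRS = 4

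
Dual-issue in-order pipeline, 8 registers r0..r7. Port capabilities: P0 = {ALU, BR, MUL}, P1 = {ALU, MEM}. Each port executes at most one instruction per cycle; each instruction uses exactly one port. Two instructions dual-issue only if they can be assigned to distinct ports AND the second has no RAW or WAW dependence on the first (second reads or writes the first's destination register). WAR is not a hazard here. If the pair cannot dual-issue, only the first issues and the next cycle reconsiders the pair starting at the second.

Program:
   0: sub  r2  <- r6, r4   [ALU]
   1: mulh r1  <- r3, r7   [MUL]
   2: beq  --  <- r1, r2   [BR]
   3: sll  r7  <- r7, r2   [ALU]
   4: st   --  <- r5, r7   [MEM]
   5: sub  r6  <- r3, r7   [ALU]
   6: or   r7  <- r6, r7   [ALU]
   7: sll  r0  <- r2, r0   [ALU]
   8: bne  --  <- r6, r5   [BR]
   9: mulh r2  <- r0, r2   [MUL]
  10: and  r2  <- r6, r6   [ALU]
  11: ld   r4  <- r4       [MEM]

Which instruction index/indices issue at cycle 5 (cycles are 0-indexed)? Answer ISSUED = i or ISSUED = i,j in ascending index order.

ISSUED = 9

c0: i0/i1 sub.ALU/mulh.MUL  2-wide
c1: i2/i3 beq.BR/sll.ALU  2-wide
c2: i4/i5 st.MEM/sub.ALU  2-wide
c3: i6/i7 or.ALU/sll.ALU  2-wide
c4: i8 bne.BR  no-port BR/MUL
c5: i9 mulh.MUL  WAW r2
c6: i10/i11 and.ALU/ld.MEM  2-wide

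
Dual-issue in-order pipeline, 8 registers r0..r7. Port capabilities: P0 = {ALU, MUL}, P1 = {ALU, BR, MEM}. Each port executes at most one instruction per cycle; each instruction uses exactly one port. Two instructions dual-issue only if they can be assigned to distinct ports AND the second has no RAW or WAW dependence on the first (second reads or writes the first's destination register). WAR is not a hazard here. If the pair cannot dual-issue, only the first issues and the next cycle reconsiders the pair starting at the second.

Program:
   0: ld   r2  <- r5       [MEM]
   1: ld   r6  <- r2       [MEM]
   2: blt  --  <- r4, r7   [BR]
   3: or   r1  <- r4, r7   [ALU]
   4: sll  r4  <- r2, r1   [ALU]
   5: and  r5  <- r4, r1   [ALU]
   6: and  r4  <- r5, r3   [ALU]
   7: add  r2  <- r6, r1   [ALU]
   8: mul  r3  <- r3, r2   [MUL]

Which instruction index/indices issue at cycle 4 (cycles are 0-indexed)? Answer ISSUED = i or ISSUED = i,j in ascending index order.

ISSUED = 5

c0: i0 ld.MEM  no-port MEM/MEM
c1: i1 ld.MEM  no-port MEM/BR
c2: i2/i3 blt.BR or.ALU  pair
c3: i4 sll.ALU  RAW r4
c4: i5 and.ALU  RAW r5
c5: i6/i7 and.ALU add.ALU  pair
c6: i8 mul.MUL  tail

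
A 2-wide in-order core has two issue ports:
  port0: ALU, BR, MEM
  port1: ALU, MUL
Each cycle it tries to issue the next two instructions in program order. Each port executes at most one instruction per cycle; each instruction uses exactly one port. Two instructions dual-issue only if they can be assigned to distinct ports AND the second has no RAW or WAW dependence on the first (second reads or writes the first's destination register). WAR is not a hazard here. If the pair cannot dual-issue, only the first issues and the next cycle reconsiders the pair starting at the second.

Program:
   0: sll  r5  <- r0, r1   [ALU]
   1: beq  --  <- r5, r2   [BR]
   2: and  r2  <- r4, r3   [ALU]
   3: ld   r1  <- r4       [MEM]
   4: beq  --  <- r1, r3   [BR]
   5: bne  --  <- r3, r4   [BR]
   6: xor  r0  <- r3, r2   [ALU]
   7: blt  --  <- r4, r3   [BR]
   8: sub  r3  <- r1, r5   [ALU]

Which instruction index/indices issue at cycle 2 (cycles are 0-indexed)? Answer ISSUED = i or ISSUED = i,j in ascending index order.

#0 head=0: sll.ALU i0 RAW r5
#1 head=1: beq.BR and.ALU i1+i2 pair
#2 head=3: ld.MEM i3 no-port MEM/BR
#3 head=4: beq.BR i4 no-port BR/BR
#4 head=5: bne.BR xor.ALU i5+i6 pair
#5 head=7: blt.BR sub.ALU i7+i8 pair

ISSUED = 3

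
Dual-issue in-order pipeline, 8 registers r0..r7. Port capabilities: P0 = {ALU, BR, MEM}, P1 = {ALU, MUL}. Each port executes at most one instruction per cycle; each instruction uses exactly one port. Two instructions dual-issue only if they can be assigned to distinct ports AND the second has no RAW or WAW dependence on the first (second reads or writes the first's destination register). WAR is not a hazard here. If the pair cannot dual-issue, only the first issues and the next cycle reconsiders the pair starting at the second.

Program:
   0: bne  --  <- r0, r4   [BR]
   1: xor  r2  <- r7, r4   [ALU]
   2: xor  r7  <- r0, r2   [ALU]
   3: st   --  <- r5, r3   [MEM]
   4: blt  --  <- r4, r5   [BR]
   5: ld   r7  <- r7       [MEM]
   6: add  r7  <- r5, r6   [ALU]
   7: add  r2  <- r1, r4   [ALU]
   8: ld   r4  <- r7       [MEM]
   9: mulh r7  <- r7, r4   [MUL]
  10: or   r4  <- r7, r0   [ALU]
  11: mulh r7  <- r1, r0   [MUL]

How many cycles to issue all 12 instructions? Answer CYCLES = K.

#0 head=0: bne.BR/xor.ALU i0+i1 dual
#1 head=2: xor.ALU/st.MEM i2+i3 dual
#2 head=4: blt.BR i4 no-port BR/MEM
#3 head=5: ld.MEM i5 WAW r7
#4 head=6: add.ALU/add.ALU i6+i7 dual
#5 head=8: ld.MEM i8 RAW r4
#6 head=9: mulh.MUL i9 RAW r7
#7 head=10: or.ALU/mulh.MUL i10+i11 dual

CYCLES = 8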